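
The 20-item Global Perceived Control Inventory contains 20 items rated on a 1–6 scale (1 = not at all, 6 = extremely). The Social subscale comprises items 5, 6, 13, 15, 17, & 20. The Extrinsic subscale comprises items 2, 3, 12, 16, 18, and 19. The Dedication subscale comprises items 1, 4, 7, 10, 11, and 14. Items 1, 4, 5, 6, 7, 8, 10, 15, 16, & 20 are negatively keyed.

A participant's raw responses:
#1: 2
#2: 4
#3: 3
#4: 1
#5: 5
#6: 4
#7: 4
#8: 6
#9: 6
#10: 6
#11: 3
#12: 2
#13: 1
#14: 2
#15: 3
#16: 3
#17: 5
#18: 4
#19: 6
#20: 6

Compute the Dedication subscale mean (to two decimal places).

3.33

Dedication items: 1, 4, 7, 10, 11, 14.
Of these, items 1, 4, 7 and 10 are negatively keyed; reverse-coded value = 7 − response.
  item 1: 7 − 2 = 5
  item 4: 7 − 1 = 6
  item 7: 7 − 4 = 3
  item 10: 7 − 6 = 1
  item 11: 3
  item 14: 2
Sum = 5 + 6 + 3 + 1 + 3 + 2 = 20
Mean = 20 / 6 = 3.33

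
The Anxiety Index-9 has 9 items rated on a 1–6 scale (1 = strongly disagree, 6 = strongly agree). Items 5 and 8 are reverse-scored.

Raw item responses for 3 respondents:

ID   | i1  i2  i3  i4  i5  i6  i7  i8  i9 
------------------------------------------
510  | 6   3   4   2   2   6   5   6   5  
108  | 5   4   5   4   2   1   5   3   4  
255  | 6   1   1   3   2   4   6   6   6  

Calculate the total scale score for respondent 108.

37

Respondent 108 raw: 5, 4, 5, 4, 2, 1, 5, 3, 4.
Reverse-coded (on a 1–6 scale, reversed = 7 − raw):
  item 1: 5
  item 2: 4
  item 3: 5
  item 4: 4
  item 5: 7 − 2 = 5
  item 6: 1
  item 7: 5
  item 8: 7 − 3 = 4
  item 9: 4
Sum = 5 + 4 + 5 + 4 + 5 + 1 + 5 + 4 + 4 = 37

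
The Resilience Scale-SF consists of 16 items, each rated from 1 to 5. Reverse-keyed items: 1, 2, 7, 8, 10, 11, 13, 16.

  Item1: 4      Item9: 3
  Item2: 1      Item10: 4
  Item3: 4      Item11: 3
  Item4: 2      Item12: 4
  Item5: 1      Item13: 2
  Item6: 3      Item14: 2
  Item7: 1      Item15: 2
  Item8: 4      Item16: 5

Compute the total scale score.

45

Apply reverse scoring (reverse-coded value = 6 − response):
  item 1: 6 − 4 = 2
  item 2: 6 − 1 = 5
  item 7: 6 − 1 = 5
  item 8: 6 − 4 = 2
  item 10: 6 − 4 = 2
  item 11: 6 − 3 = 3
  item 13: 6 − 2 = 4
  item 16: 6 − 5 = 1
Scored items: 2, 5, 4, 2, 1, 3, 5, 2, 3, 2, 3, 4, 4, 2, 2, 1
Total = 2 + 5 + 4 + 2 + 1 + 3 + 5 + 2 + 3 + 2 + 3 + 4 + 4 + 2 + 2 + 1 = 45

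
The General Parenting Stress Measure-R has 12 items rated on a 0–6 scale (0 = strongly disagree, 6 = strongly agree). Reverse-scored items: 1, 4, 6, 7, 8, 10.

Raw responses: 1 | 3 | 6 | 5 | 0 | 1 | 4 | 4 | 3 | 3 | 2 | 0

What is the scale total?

Raw sum = 32. Reverse-scored items: 1, 4, 6, 7, 8, 10; their raw sum = 18.
Each reversal replaces raw with 6 − raw, changing the total by 6 − 2·raw per item.
Total = 32 + 6·6 − 2·18 = 32 + 36 − 36 = 32

32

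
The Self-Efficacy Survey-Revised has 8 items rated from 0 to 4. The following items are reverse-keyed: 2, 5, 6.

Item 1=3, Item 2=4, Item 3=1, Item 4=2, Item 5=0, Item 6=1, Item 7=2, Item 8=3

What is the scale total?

Apply reverse scoring (on a 0–4 scale, reversed = 4 − raw):
  item 2: 4 − 4 = 0
  item 5: 4 − 0 = 4
  item 6: 4 − 1 = 3
After reverse-coding: 3, 0, 1, 2, 4, 3, 2, 3
Total = 3 + 0 + 1 + 2 + 4 + 3 + 2 + 3 = 18

18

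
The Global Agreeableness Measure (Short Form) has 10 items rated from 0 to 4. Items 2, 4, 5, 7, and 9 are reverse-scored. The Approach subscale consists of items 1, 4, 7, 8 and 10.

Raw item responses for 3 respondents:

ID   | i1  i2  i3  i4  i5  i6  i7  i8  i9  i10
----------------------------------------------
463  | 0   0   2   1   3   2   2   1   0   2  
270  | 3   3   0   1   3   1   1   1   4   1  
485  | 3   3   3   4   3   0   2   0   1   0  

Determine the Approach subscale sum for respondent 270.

11

Respondent 270 raw: 3, 3, 0, 1, 3, 1, 1, 1, 4, 1.
Approach items: 1, 4, 7, 8, 10.
Reverse-coded (reverse-coded value = 4 − response):
  item 1: 3
  item 4: 4 − 1 = 3
  item 7: 4 − 1 = 3
  item 8: 1
  item 10: 1
Sum = 3 + 3 + 3 + 1 + 1 = 11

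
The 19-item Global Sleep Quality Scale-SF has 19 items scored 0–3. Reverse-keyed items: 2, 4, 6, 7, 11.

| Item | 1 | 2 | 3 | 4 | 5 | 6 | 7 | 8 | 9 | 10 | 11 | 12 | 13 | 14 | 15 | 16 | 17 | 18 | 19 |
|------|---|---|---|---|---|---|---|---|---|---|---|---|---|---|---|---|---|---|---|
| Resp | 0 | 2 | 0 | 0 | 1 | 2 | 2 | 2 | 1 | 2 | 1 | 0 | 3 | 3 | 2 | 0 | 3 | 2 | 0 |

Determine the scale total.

27

Raw sum = 26. Reverse-keyed items: 2, 4, 6, 7, 11; their raw sum = 7.
Each reversal replaces raw with 3 − raw, changing the total by 3 − 2·raw per item.
Total = 26 + 5·3 − 2·7 = 26 + 15 − 14 = 27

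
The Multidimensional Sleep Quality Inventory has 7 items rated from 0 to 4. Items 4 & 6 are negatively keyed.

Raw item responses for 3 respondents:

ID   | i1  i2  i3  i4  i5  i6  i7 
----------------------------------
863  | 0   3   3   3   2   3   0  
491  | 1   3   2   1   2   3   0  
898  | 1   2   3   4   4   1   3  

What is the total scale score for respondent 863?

10

Respondent 863 raw: 0, 3, 3, 3, 2, 3, 0.
Reverse-coded (reverse-coded value = 4 − response):
  item 1: 0
  item 2: 3
  item 3: 3
  item 4: 4 − 3 = 1
  item 5: 2
  item 6: 4 − 3 = 1
  item 7: 0
Sum = 0 + 3 + 3 + 1 + 2 + 1 + 0 = 10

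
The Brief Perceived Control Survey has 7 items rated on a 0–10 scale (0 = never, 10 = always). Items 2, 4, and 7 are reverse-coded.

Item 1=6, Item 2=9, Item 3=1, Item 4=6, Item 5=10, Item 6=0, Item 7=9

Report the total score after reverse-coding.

23

Reverse-coded items (reversed = (0+10) − raw = 10 − raw):
  item 2: 10 − 9 = 1
  item 4: 10 − 6 = 4
  item 7: 10 − 9 = 1
Scored items: 6, 1, 1, 4, 10, 0, 1
Total = 6 + 1 + 1 + 4 + 10 + 0 + 1 = 23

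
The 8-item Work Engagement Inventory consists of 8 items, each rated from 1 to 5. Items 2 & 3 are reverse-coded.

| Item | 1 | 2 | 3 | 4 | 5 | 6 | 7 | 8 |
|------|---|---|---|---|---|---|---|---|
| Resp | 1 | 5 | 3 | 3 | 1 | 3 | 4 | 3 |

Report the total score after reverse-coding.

Reverse-coded items use 6 − raw:
  item 2: 6 − 5 = 1
  item 3: 6 − 3 = 3
Scored items: 1, 1, 3, 3, 1, 3, 4, 3
Total = 1 + 1 + 3 + 3 + 1 + 3 + 4 + 3 = 19

19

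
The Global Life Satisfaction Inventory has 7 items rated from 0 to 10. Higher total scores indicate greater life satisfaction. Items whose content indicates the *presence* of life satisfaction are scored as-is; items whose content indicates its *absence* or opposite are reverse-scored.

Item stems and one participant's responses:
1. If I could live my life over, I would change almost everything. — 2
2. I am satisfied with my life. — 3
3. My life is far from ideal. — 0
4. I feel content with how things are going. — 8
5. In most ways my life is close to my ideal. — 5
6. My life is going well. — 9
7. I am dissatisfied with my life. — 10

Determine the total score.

43

Items 1, 3, 7 describe the absence/opposite of life satisfaction → reverse-score.
on a 0–10 scale, reversed = 10 − raw.
  item 1: 10 − 2 = 8
  item 2: 3
  item 3: 10 − 0 = 10
  item 4: 8
  item 5: 5
  item 6: 9
  item 7: 10 − 10 = 0
Total = 8 + 3 + 10 + 8 + 5 + 9 + 0 = 43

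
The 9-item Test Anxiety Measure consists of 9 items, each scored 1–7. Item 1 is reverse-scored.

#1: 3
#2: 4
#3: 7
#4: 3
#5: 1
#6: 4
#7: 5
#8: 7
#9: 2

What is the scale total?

Reversing item 1 with 8 − raw:
Total = (8−3) + 4 + 7 + 3 + 1 + 4 + 5 + 7 + 2
      = 5 + 4 + 7 + 3 + 1 + 4 + 5 + 7 + 2 = 38

38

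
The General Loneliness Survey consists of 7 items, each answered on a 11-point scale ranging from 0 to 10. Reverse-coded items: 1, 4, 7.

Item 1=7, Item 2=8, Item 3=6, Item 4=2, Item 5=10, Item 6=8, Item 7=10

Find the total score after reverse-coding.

Apply reverse scoring (reversed = (0+10) − raw = 10 − raw):
  item 1: 10 − 7 = 3
  item 4: 10 − 2 = 8
  item 7: 10 − 10 = 0
Scored responses: 3, 8, 6, 8, 10, 8, 0
Total = 3 + 8 + 6 + 8 + 10 + 8 + 0 = 43

43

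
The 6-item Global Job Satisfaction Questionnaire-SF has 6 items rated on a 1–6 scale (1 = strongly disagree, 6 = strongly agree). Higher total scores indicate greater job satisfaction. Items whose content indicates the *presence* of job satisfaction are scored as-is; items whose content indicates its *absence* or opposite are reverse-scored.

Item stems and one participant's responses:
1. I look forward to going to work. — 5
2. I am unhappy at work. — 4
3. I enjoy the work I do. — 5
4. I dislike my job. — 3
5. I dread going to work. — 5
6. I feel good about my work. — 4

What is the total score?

Items 2, 4, 5 describe the absence/opposite of job satisfaction → reverse-score.
reversed = (1+6) − raw = 7 − raw.
  item 1: 5
  item 2: 7 − 4 = 3
  item 3: 5
  item 4: 7 − 3 = 4
  item 5: 7 − 5 = 2
  item 6: 4
Total = 5 + 3 + 5 + 4 + 2 + 4 = 23

23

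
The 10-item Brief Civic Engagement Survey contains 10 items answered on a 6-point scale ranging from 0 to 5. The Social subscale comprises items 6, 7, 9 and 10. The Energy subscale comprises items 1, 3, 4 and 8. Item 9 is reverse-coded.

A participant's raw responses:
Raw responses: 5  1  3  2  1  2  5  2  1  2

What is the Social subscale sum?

13

Social items: 6, 7, 9, 10.
Of these, item 9 is reverse-coded; on a 0–5 scale, reversed = 5 − raw.
  item 6: 2
  item 7: 5
  item 9: 5 − 1 = 4
  item 10: 2
Sum = 2 + 5 + 4 + 2 = 13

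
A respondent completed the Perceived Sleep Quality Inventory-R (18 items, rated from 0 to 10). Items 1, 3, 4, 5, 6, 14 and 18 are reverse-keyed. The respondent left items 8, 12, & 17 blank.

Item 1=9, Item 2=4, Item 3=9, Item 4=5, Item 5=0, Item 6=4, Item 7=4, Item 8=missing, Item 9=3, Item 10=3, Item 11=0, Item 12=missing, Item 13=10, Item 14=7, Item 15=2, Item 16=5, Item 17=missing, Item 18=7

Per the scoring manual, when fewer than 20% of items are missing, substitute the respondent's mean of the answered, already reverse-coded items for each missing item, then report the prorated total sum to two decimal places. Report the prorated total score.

Reverse-coded (on a 0–10 scale, reversed = 10 − raw):
  item 1: 10 − 9 = 1
  item 3: 10 − 9 = 1
  item 4: 10 − 5 = 5
  item 5: 10 − 0 = 10
  item 6: 10 − 4 = 6
  item 14: 10 − 7 = 3
  item 18: 10 − 7 = 3
Completed scored items (15 of 18): 1, 4, 1, 5, 10, 6, 4, 3, 3, 0, 10, 3, 2, 5, 3; sum = 60.
Person mean = 60 / 15 ≈ 4.0000
Prorated total = (60 / 15) × 18 = 72.00 (to 2 dp)

72.00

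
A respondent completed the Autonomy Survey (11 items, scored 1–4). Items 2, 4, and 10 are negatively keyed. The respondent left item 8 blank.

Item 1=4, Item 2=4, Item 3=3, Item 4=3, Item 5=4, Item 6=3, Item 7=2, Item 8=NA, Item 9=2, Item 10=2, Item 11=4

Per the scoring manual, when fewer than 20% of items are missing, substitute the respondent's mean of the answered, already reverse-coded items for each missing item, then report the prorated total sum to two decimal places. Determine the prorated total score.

30.80

Reverse-coded (reverse-coded value = 5 − response):
  item 2: 5 − 4 = 1
  item 4: 5 − 3 = 2
  item 10: 5 − 2 = 3
Completed scored items (10 of 11): 4, 1, 3, 2, 4, 3, 2, 2, 3, 4; sum = 28.
Person mean = 28 / 10 ≈ 2.8000
Prorated total = (28 / 10) × 11 = 30.80 (to 2 dp)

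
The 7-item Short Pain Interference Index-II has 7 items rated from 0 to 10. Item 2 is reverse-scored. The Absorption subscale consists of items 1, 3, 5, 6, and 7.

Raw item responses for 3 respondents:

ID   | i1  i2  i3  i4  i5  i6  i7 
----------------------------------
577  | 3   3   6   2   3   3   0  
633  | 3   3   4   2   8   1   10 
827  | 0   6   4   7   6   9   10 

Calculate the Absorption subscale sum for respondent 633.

Respondent 633 raw: 3, 3, 4, 2, 8, 1, 10.
Absorption items: 1, 3, 5, 6, 7.
Reverse-coded (reversed = (0+10) − raw = 10 − raw):
  item 1: 3
  item 3: 4
  item 5: 8
  item 6: 1
  item 7: 10
Sum = 3 + 4 + 8 + 1 + 10 = 26

26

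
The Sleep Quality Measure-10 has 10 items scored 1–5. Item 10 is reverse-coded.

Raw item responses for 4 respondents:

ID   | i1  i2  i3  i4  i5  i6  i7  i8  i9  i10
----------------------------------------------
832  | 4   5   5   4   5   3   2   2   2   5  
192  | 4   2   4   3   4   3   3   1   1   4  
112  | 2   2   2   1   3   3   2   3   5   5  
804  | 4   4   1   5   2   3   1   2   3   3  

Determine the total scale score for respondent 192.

27

Respondent 192 raw: 4, 2, 4, 3, 4, 3, 3, 1, 1, 4.
Reverse-coded (reverse-coded value = 6 − response):
  item 1: 4
  item 2: 2
  item 3: 4
  item 4: 3
  item 5: 4
  item 6: 3
  item 7: 3
  item 8: 1
  item 9: 1
  item 10: 6 − 4 = 2
Sum = 4 + 2 + 4 + 3 + 4 + 3 + 3 + 1 + 1 + 2 = 27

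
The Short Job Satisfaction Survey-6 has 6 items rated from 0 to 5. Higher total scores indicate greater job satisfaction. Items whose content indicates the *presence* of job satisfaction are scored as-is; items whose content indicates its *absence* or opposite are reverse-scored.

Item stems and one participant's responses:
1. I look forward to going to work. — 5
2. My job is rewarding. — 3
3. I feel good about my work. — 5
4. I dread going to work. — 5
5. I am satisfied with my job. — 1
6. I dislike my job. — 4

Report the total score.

Items 4, 6 describe the absence/opposite of job satisfaction → reverse-score.
on a 0–5 scale, reversed = 5 − raw.
  item 1: 5
  item 2: 3
  item 3: 5
  item 4: 5 − 5 = 0
  item 5: 1
  item 6: 5 − 4 = 1
Total = 5 + 3 + 5 + 0 + 1 + 1 = 15

15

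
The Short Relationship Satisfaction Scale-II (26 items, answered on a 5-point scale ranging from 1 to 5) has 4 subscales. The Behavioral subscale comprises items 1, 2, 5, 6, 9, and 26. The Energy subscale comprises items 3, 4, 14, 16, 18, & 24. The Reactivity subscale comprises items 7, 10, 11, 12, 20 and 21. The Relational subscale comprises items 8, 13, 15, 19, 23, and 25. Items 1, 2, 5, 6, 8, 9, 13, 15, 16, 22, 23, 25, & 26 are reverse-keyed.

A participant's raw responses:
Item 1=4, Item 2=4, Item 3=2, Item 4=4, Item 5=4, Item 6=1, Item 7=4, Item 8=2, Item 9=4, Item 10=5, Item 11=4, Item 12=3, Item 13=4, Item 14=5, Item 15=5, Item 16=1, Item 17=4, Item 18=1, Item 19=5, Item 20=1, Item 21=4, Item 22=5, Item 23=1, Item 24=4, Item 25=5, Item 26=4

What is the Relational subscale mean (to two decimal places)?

Relational items: 8, 13, 15, 19, 23, 25.
Of these, items 8, 13, 15, 23 and 25 are reverse-keyed; reverse-coded value = 6 − response.
  item 8: 6 − 2 = 4
  item 13: 6 − 4 = 2
  item 15: 6 − 5 = 1
  item 19: 5
  item 23: 6 − 1 = 5
  item 25: 6 − 5 = 1
Sum = 4 + 2 + 1 + 5 + 5 + 1 = 18
Mean = 18 / 6 = 3.00

3.00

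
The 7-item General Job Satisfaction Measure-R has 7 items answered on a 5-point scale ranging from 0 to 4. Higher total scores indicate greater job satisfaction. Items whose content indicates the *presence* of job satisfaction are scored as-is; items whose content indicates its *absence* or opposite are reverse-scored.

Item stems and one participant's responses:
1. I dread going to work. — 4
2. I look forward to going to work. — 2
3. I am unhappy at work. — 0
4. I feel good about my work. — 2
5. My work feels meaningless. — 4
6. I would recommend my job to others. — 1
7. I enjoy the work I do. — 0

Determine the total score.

9

Items 1, 3, 5 describe the absence/opposite of job satisfaction → reverse-score.
reverse-coded value = 4 − response.
  item 1: 4 − 4 = 0
  item 2: 2
  item 3: 4 − 0 = 4
  item 4: 2
  item 5: 4 − 4 = 0
  item 6: 1
  item 7: 0
Total = 0 + 2 + 4 + 2 + 0 + 1 + 0 = 9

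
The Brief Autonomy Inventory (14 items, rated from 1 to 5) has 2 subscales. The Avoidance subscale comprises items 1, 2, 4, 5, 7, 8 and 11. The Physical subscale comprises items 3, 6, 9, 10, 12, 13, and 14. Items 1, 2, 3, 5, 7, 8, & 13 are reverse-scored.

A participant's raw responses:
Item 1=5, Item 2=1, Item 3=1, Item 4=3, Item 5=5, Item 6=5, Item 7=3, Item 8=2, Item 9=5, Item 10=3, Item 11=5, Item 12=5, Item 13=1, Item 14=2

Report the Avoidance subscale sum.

22

Avoidance items: 1, 2, 4, 5, 7, 8, 11.
Of these, items 1, 2, 5, 7, and 8 are reverse-scored; reversed = (1+5) − raw = 6 − raw.
  item 1: 6 − 5 = 1
  item 2: 6 − 1 = 5
  item 4: 3
  item 5: 6 − 5 = 1
  item 7: 6 − 3 = 3
  item 8: 6 − 2 = 4
  item 11: 5
Sum = 1 + 5 + 3 + 1 + 3 + 4 + 5 = 22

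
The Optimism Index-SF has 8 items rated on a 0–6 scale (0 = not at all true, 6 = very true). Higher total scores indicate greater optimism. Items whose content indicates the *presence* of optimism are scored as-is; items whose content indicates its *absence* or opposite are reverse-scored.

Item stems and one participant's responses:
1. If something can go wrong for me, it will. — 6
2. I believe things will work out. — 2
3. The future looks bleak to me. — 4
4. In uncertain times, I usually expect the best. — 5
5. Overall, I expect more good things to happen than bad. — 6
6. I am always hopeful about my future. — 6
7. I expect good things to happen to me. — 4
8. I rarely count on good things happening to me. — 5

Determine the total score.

26

Items 1, 3, 8 describe the absence/opposite of optimism → reverse-score.
reverse-coded value = 6 − response.
  item 1: 6 − 6 = 0
  item 2: 2
  item 3: 6 − 4 = 2
  item 4: 5
  item 5: 6
  item 6: 6
  item 7: 4
  item 8: 6 − 5 = 1
Total = 0 + 2 + 2 + 5 + 6 + 6 + 4 + 1 = 26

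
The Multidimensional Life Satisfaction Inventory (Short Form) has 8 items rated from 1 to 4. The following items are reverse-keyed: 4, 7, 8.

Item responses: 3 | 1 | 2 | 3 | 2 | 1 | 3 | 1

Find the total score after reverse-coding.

17

Reverse-coded items (reversed = (1+4) − raw = 5 − raw):
  item 4: 5 − 3 = 2
  item 7: 5 − 3 = 2
  item 8: 5 − 1 = 4
Scored responses: 3, 1, 2, 2, 2, 1, 2, 4
Total = 3 + 1 + 2 + 2 + 2 + 1 + 2 + 4 = 17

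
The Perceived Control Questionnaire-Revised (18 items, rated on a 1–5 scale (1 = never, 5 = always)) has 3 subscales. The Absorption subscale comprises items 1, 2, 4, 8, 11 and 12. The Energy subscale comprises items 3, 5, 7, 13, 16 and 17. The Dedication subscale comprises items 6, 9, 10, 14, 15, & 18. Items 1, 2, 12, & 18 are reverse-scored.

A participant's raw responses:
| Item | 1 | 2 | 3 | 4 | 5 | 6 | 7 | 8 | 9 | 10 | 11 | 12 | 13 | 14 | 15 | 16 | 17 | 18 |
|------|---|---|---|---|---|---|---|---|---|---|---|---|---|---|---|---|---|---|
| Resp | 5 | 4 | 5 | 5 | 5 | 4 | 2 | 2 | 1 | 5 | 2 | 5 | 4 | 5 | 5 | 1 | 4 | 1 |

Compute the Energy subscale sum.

21

Energy items: 3, 5, 7, 13, 16, 17.
  item 3: 5
  item 5: 5
  item 7: 2
  item 13: 4
  item 16: 1
  item 17: 4
Sum = 5 + 5 + 2 + 4 + 1 + 4 = 21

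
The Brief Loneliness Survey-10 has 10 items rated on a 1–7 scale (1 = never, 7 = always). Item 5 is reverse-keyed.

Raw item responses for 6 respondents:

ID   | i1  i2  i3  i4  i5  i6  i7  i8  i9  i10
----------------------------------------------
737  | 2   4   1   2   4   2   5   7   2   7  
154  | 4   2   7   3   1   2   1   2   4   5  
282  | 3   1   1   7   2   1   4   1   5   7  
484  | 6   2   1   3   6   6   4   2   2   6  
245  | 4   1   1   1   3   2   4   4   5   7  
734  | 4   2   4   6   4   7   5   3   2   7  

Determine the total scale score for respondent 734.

44

Respondent 734 raw: 4, 2, 4, 6, 4, 7, 5, 3, 2, 7.
Reverse-coded (on a 1–7 scale, reversed = 8 − raw):
  item 1: 4
  item 2: 2
  item 3: 4
  item 4: 6
  item 5: 8 − 4 = 4
  item 6: 7
  item 7: 5
  item 8: 3
  item 9: 2
  item 10: 7
Sum = 4 + 2 + 4 + 6 + 4 + 7 + 5 + 3 + 2 + 7 = 44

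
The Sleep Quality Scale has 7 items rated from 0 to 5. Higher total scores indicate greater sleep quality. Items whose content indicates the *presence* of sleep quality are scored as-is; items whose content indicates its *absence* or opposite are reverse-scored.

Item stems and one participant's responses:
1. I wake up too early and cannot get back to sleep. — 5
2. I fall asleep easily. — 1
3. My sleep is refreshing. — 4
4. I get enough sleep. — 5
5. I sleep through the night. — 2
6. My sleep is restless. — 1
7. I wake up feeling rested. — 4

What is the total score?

20

Items 1, 6 describe the absence/opposite of sleep quality → reverse-score.
reversed = (0+5) − raw = 5 − raw.
  item 1: 5 − 5 = 0
  item 2: 1
  item 3: 4
  item 4: 5
  item 5: 2
  item 6: 5 − 1 = 4
  item 7: 4
Total = 0 + 1 + 4 + 5 + 2 + 4 + 4 = 20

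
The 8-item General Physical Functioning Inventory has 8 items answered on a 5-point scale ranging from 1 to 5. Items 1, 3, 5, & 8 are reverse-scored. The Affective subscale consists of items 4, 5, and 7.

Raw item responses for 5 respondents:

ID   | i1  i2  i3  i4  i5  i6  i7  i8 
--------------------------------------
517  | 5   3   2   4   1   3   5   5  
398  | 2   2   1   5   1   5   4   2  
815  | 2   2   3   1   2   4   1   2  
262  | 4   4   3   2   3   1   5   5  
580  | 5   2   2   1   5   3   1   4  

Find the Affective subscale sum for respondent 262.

10

Respondent 262 raw: 4, 4, 3, 2, 3, 1, 5, 5.
Affective items: 4, 5, 7.
Reverse-coded (on a 1–5 scale, reversed = 6 − raw):
  item 4: 2
  item 5: 6 − 3 = 3
  item 7: 5
Sum = 2 + 3 + 5 = 10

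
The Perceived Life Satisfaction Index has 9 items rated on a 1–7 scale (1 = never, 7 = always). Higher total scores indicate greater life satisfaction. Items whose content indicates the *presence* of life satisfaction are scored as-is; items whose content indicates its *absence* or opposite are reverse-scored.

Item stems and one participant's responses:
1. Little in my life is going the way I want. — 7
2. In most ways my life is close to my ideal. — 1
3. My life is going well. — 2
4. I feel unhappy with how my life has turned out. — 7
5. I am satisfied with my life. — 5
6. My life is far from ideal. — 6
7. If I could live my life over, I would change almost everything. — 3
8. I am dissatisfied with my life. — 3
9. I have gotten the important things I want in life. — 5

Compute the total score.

Items 1, 4, 6, 7, 8 describe the absence/opposite of life satisfaction → reverse-score.
on a 1–7 scale, reversed = 8 − raw.
  item 1: 8 − 7 = 1
  item 2: 1
  item 3: 2
  item 4: 8 − 7 = 1
  item 5: 5
  item 6: 8 − 6 = 2
  item 7: 8 − 3 = 5
  item 8: 8 − 3 = 5
  item 9: 5
Total = 1 + 1 + 2 + 1 + 5 + 2 + 5 + 5 + 5 = 27

27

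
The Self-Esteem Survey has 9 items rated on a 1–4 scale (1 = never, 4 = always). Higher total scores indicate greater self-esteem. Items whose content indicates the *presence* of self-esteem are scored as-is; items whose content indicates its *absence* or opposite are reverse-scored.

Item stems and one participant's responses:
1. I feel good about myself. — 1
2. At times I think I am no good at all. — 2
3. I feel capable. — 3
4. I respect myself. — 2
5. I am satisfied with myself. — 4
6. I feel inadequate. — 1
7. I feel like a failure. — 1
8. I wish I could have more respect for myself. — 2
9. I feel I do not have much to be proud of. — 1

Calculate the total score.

28

Items 2, 6, 7, 8, 9 describe the absence/opposite of self-esteem → reverse-score.
on a 1–4 scale, reversed = 5 − raw.
  item 1: 1
  item 2: 5 − 2 = 3
  item 3: 3
  item 4: 2
  item 5: 4
  item 6: 5 − 1 = 4
  item 7: 5 − 1 = 4
  item 8: 5 − 2 = 3
  item 9: 5 − 1 = 4
Total = 1 + 3 + 3 + 2 + 4 + 4 + 4 + 3 + 4 = 28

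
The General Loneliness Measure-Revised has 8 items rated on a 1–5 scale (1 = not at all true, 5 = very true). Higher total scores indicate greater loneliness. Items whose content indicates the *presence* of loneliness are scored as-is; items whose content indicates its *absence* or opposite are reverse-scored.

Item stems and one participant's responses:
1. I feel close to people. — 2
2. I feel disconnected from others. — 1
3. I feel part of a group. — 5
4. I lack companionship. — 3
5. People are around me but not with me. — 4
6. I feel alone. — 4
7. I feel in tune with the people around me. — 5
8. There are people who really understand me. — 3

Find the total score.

21

Items 1, 3, 7, 8 describe the absence/opposite of loneliness → reverse-score.
on a 1–5 scale, reversed = 6 − raw.
  item 1: 6 − 2 = 4
  item 2: 1
  item 3: 6 − 5 = 1
  item 4: 3
  item 5: 4
  item 6: 4
  item 7: 6 − 5 = 1
  item 8: 6 − 3 = 3
Total = 4 + 1 + 1 + 3 + 4 + 4 + 1 + 3 = 21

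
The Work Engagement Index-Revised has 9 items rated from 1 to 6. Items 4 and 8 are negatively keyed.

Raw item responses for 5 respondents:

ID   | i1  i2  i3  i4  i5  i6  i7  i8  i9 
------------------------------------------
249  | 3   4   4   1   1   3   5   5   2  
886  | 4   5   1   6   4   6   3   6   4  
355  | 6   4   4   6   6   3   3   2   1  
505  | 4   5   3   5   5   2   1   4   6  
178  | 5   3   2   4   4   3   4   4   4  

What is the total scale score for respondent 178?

31

Respondent 178 raw: 5, 3, 2, 4, 4, 3, 4, 4, 4.
Reverse-coded (on a 1–6 scale, reversed = 7 − raw):
  item 1: 5
  item 2: 3
  item 3: 2
  item 4: 7 − 4 = 3
  item 5: 4
  item 6: 3
  item 7: 4
  item 8: 7 − 4 = 3
  item 9: 4
Sum = 5 + 3 + 2 + 3 + 4 + 3 + 4 + 3 + 4 = 31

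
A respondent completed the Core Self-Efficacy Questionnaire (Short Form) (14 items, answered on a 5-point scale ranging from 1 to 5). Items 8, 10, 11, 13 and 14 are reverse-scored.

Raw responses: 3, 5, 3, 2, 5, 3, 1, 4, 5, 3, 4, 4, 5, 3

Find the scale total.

42

Raw sum = 50. Reverse-scored items: 8, 10, 11, 13, 14; their raw sum = 19.
Each reversal replaces raw with 6 − raw, changing the total by 6 − 2·raw per item.
Total = 50 + 5·6 − 2·19 = 50 + 30 − 38 = 42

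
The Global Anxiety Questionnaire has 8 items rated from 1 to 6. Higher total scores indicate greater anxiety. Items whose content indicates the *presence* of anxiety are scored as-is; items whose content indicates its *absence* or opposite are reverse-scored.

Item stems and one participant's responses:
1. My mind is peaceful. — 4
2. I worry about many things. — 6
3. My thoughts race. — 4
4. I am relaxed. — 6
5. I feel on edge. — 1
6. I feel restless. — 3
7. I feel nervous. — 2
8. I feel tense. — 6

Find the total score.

26

Items 1, 4 describe the absence/opposite of anxiety → reverse-score.
on a 1–6 scale, reversed = 7 − raw.
  item 1: 7 − 4 = 3
  item 2: 6
  item 3: 4
  item 4: 7 − 6 = 1
  item 5: 1
  item 6: 3
  item 7: 2
  item 8: 6
Total = 3 + 6 + 4 + 1 + 1 + 3 + 2 + 6 = 26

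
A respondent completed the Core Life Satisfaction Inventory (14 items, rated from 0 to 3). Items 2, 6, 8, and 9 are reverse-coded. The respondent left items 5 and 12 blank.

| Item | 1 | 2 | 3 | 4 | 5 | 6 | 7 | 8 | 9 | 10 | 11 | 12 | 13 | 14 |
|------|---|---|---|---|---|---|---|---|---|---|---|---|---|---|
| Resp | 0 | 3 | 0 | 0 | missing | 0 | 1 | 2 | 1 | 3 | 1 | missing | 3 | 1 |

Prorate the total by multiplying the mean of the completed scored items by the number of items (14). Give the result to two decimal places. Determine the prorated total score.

17.50

Reverse-coded (reversed = (0+3) − raw = 3 − raw):
  item 2: 3 − 3 = 0
  item 6: 3 − 0 = 3
  item 8: 3 − 2 = 1
  item 9: 3 − 1 = 2
Completed scored items (12 of 14): 0, 0, 0, 0, 3, 1, 1, 2, 3, 1, 3, 1; sum = 15.
Person mean = 15 / 12 ≈ 1.2500
Prorated total = (15 / 12) × 14 = 17.50 (to 2 dp)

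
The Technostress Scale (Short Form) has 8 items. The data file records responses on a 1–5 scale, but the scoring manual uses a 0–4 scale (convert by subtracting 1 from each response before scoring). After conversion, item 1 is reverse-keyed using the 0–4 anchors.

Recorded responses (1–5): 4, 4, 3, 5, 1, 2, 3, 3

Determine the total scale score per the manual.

Convert to 0–4: 3, 3, 2, 4, 0, 1, 2, 2
Reverse-coded (on a 0–4 scale, reversed = 4 − raw):
  item 1: 4 − 3 = 1
Scored: 1, 3, 2, 4, 0, 1, 2, 2
Total = 15

15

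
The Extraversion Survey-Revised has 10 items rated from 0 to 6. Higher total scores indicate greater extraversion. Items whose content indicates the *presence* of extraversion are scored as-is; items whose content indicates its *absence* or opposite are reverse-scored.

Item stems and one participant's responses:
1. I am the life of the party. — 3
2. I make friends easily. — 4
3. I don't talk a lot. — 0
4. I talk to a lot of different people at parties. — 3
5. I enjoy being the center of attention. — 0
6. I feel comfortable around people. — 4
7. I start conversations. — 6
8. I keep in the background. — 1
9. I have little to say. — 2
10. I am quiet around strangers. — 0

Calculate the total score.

Items 3, 8, 9, 10 describe the absence/opposite of extraversion → reverse-score.
reverse-coded value = 6 − response.
  item 1: 3
  item 2: 4
  item 3: 6 − 0 = 6
  item 4: 3
  item 5: 0
  item 6: 4
  item 7: 6
  item 8: 6 − 1 = 5
  item 9: 6 − 2 = 4
  item 10: 6 − 0 = 6
Total = 3 + 4 + 6 + 3 + 0 + 4 + 6 + 5 + 4 + 6 = 41

41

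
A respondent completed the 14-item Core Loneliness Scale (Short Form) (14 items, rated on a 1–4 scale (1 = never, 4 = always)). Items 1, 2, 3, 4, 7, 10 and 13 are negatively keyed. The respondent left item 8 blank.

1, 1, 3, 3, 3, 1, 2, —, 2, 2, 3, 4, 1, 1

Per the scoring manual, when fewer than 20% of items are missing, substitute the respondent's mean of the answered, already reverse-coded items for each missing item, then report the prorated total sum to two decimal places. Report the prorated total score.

38.77

Reverse-coded (on a 1–4 scale, reversed = 5 − raw):
  item 1: 5 − 1 = 4
  item 2: 5 − 1 = 4
  item 3: 5 − 3 = 2
  item 4: 5 − 3 = 2
  item 7: 5 − 2 = 3
  item 10: 5 − 2 = 3
  item 13: 5 − 1 = 4
Completed scored items (13 of 14): 4, 4, 2, 2, 3, 1, 3, 2, 3, 3, 4, 4, 1; sum = 36.
Person mean = 36 / 13 ≈ 2.7692
Prorated total = (36 / 13) × 14 = 38.77 (to 2 dp)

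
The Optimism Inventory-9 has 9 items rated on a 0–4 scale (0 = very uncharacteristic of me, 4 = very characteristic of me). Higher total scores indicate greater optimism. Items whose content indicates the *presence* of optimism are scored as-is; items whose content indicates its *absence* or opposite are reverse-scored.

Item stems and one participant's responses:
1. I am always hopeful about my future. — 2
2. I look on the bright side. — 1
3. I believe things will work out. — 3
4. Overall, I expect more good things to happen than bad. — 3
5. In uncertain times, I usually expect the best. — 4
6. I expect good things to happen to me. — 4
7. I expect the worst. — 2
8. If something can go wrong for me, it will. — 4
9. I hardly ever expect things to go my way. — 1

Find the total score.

Items 7, 8, 9 describe the absence/opposite of optimism → reverse-score.
reversed = (0+4) − raw = 4 − raw.
  item 1: 2
  item 2: 1
  item 3: 3
  item 4: 3
  item 5: 4
  item 6: 4
  item 7: 4 − 2 = 2
  item 8: 4 − 4 = 0
  item 9: 4 − 1 = 3
Total = 2 + 1 + 3 + 3 + 4 + 4 + 2 + 0 + 3 = 22

22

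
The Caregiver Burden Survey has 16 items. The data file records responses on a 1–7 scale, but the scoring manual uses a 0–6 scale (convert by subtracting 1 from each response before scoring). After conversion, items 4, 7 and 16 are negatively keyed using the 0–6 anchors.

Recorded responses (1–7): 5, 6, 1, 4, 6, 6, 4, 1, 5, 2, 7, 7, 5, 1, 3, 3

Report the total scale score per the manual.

Convert to 0–6: 4, 5, 0, 3, 5, 5, 3, 0, 4, 1, 6, 6, 4, 0, 2, 2
Reverse-coded (reverse-coded value = 6 − response):
  item 4: 6 − 3 = 3
  item 7: 6 − 3 = 3
  item 16: 6 − 2 = 4
Scored: 4, 5, 0, 3, 5, 5, 3, 0, 4, 1, 6, 6, 4, 0, 2, 4
Total = 52

52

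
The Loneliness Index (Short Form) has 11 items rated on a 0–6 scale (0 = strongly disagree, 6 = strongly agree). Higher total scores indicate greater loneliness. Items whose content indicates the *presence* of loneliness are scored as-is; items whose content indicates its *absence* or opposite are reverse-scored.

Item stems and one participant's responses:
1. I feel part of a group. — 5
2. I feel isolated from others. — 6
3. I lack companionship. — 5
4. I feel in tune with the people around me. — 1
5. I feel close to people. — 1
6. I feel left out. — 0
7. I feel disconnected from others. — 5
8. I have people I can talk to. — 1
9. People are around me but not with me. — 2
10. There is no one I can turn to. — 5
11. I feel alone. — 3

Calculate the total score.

42

Items 1, 4, 5, 8 describe the absence/opposite of loneliness → reverse-score.
on a 0–6 scale, reversed = 6 − raw.
  item 1: 6 − 5 = 1
  item 2: 6
  item 3: 5
  item 4: 6 − 1 = 5
  item 5: 6 − 1 = 5
  item 6: 0
  item 7: 5
  item 8: 6 − 1 = 5
  item 9: 2
  item 10: 5
  item 11: 3
Total = 1 + 6 + 5 + 5 + 5 + 0 + 5 + 5 + 2 + 5 + 3 = 42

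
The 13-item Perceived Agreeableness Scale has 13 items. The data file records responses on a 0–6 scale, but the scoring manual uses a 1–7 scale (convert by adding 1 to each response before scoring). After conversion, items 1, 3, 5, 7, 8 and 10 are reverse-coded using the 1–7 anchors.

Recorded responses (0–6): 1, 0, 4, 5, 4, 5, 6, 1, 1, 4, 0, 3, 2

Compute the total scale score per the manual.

Convert to 1–7: 2, 1, 5, 6, 5, 6, 7, 2, 2, 5, 1, 4, 3
Reverse-coded (reversed = (1+7) − raw = 8 − raw):
  item 1: 8 − 2 = 6
  item 3: 8 − 5 = 3
  item 5: 8 − 5 = 3
  item 7: 8 − 7 = 1
  item 8: 8 − 2 = 6
  item 10: 8 − 5 = 3
Scored: 6, 1, 3, 6, 3, 6, 1, 6, 2, 3, 1, 4, 3
Total = 45

45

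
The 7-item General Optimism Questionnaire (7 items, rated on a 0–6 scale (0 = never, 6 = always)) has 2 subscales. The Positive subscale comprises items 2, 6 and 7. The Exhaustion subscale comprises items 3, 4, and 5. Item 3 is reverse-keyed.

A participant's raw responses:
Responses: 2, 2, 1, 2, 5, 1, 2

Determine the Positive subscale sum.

Positive items: 2, 6, 7.
  item 2: 2
  item 6: 1
  item 7: 2
Sum = 2 + 1 + 2 = 5

5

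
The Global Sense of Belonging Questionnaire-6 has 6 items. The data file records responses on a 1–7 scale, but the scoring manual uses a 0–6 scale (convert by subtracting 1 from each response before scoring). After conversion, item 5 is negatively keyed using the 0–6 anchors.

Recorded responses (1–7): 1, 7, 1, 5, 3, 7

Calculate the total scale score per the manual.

Convert to 0–6: 0, 6, 0, 4, 2, 6
Reverse-coded (on a 0–6 scale, reversed = 6 − raw):
  item 5: 6 − 2 = 4
Scored: 0, 6, 0, 4, 4, 6
Total = 20

20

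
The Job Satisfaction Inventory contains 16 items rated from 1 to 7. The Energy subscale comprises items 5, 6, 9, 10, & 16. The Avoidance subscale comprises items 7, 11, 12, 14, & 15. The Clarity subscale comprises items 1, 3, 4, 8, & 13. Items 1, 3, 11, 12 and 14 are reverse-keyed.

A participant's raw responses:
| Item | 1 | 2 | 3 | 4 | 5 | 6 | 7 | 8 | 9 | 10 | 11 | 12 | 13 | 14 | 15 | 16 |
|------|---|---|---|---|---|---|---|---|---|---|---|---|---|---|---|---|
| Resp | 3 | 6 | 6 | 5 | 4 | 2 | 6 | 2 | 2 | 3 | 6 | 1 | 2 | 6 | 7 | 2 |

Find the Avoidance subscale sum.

24

Avoidance items: 7, 11, 12, 14, 15.
Of these, items 11, 12 and 14 are reverse-keyed; reversed = (1+7) − raw = 8 − raw.
  item 7: 6
  item 11: 8 − 6 = 2
  item 12: 8 − 1 = 7
  item 14: 8 − 6 = 2
  item 15: 7
Sum = 6 + 2 + 7 + 2 + 7 = 24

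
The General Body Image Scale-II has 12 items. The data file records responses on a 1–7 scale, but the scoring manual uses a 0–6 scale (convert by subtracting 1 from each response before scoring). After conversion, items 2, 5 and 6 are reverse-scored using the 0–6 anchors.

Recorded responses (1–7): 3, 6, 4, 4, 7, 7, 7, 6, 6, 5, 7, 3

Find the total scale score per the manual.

Convert to 0–6: 2, 5, 3, 3, 6, 6, 6, 5, 5, 4, 6, 2
Reverse-coded (on a 0–6 scale, reversed = 6 − raw):
  item 2: 6 − 5 = 1
  item 5: 6 − 6 = 0
  item 6: 6 − 6 = 0
Scored: 2, 1, 3, 3, 0, 0, 6, 5, 5, 4, 6, 2
Total = 37

37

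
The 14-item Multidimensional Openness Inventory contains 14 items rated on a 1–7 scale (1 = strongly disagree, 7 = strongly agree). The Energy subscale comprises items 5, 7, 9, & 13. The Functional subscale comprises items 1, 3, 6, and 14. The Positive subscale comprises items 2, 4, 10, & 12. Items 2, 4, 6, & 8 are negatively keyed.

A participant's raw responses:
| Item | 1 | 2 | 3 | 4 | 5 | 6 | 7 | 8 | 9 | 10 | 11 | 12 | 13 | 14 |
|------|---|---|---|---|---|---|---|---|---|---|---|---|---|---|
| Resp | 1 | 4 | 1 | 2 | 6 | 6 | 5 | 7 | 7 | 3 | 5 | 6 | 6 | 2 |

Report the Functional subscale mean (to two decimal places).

Functional items: 1, 3, 6, 14.
Of these, item 6 is negatively keyed; on a 1–7 scale, reversed = 8 − raw.
  item 1: 1
  item 3: 1
  item 6: 8 − 6 = 2
  item 14: 2
Sum = 1 + 1 + 2 + 2 = 6
Mean = 6 / 4 = 1.50

1.50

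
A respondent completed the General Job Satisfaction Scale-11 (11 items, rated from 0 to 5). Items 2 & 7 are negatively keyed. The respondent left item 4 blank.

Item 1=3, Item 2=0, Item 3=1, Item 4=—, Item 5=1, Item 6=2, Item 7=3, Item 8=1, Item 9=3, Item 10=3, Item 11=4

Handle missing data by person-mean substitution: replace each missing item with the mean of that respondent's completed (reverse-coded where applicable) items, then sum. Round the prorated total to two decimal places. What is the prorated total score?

27.50

Reverse-coded (reversed = (0+5) − raw = 5 − raw):
  item 2: 5 − 0 = 5
  item 7: 5 − 3 = 2
Completed scored items (10 of 11): 3, 5, 1, 1, 2, 2, 1, 3, 3, 4; sum = 25.
Person mean = 25 / 10 ≈ 2.5000
Prorated total = (25 / 10) × 11 = 27.50 (to 2 dp)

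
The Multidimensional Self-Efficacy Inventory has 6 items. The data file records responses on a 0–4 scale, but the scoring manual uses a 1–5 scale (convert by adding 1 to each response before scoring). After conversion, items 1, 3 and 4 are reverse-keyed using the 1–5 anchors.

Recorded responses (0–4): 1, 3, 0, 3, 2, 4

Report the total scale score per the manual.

Convert to 1–5: 2, 4, 1, 4, 3, 5
Reverse-coded (on a 1–5 scale, reversed = 6 − raw):
  item 1: 6 − 2 = 4
  item 3: 6 − 1 = 5
  item 4: 6 − 4 = 2
Scored: 4, 4, 5, 2, 3, 5
Total = 23

23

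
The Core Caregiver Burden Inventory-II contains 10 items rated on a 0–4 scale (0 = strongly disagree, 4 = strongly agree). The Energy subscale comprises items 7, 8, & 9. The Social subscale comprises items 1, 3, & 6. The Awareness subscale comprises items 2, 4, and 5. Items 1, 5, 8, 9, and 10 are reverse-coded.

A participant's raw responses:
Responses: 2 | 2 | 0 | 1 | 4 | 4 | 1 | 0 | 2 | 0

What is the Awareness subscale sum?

Awareness items: 2, 4, 5.
Of these, item 5 is reverse-coded; reverse-coded value = 4 − response.
  item 2: 2
  item 4: 1
  item 5: 4 − 4 = 0
Sum = 2 + 1 + 0 = 3

3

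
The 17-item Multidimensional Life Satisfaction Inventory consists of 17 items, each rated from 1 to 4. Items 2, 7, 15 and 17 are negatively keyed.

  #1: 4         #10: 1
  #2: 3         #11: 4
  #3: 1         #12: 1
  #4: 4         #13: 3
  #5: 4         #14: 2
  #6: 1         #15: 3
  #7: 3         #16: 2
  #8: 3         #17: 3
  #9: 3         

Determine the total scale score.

Raw sum = 45. Negatively keyed items: 2, 7, 15, 17; their raw sum = 12.
Each reversal replaces raw with 5 − raw, changing the total by 5 − 2·raw per item.
Total = 45 + 4·5 − 2·12 = 45 + 20 − 24 = 41

41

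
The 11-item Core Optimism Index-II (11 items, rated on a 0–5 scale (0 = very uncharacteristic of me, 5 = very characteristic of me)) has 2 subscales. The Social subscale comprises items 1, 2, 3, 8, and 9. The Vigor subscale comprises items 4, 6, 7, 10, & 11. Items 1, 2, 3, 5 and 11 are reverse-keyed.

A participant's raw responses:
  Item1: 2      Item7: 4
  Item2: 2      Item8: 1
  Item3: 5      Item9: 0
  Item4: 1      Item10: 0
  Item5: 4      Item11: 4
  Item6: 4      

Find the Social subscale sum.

Social items: 1, 2, 3, 8, 9.
Of these, items 1, 2 and 3 are reverse-keyed; reversed = (0+5) − raw = 5 − raw.
  item 1: 5 − 2 = 3
  item 2: 5 − 2 = 3
  item 3: 5 − 5 = 0
  item 8: 1
  item 9: 0
Sum = 3 + 3 + 0 + 1 + 0 = 7

7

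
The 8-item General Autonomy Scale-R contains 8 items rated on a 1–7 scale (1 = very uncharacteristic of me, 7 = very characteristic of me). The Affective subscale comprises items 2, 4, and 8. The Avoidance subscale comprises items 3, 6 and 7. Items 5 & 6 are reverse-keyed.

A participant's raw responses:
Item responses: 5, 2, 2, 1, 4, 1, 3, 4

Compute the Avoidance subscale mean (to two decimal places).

4.00

Avoidance items: 3, 6, 7.
Of these, item 6 is reverse-keyed; reverse-coded value = 8 − response.
  item 3: 2
  item 6: 8 − 1 = 7
  item 7: 3
Sum = 2 + 7 + 3 = 12
Mean = 12 / 3 = 4.00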